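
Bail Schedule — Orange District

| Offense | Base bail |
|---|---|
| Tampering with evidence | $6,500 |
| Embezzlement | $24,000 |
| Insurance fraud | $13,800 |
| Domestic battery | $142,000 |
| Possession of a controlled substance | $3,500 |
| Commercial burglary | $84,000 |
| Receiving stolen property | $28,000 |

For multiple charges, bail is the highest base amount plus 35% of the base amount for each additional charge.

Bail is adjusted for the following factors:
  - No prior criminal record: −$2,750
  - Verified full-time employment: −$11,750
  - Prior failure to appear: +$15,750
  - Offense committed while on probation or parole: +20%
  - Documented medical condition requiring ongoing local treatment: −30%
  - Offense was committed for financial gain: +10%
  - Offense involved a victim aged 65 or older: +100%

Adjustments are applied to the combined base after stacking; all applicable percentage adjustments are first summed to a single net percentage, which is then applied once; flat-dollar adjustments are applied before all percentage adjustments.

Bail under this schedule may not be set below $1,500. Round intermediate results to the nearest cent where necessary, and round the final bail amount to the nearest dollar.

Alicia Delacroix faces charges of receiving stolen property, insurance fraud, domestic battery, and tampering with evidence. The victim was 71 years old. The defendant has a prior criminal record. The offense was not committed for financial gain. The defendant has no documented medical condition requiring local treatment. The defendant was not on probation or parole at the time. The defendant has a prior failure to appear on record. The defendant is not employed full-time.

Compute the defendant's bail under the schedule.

Base amounts from the schedule: receiving stolen property $28,000; insurance fraud $13,800; domestic battery $142,000; tampering with evidence $6,500.
Stacking rule: highest base plus 35% of each additional charge. Highest is domestic battery at $142,000. Additional: $28,000 × 35% = $9,800; $13,800 × 35% = $4,830; $6,500 × 35% = $2,275. Combined base = $142,000 + $16,905 = $158,905.
Prior failure to appear (+$15,750 flat): $158,905 + $15,750 = $174,655.
Offense involved a victim aged 65 or older (+100%): $174,655 × 2 = $349,310.
$349,310 is at or above the $1,500 minimum.

$349,310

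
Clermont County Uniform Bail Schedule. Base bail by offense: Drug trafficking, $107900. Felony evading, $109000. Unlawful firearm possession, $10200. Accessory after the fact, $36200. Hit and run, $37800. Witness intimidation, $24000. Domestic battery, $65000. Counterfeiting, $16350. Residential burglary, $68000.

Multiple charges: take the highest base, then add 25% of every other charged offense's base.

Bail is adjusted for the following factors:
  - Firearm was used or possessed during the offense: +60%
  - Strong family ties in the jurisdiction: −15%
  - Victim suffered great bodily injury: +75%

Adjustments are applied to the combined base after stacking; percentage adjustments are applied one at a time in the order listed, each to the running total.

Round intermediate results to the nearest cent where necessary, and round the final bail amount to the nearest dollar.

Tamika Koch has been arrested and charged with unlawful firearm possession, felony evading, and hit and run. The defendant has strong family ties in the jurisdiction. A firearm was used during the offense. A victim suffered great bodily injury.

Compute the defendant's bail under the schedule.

$287980

Base amounts from the schedule: unlawful firearm possession $10200; felony evading $109000; hit and run $37800.
Stacking rule: highest base plus 25% of each additional charge. Highest is felony evading at $109000. Additional: $10200 × 25% = $2550; $37800 × 25% = $9450. Combined base = $109000 + $12000 = $121000.
Firearm was used or possessed during the offense (+60%): $121000 × 1.6 = $193600.
Strong family ties in the jurisdiction (−15%): $193600 × 0.85 = $164560.
Victim suffered great bodily injury (+75%): $164560 × 1.75 = $287980.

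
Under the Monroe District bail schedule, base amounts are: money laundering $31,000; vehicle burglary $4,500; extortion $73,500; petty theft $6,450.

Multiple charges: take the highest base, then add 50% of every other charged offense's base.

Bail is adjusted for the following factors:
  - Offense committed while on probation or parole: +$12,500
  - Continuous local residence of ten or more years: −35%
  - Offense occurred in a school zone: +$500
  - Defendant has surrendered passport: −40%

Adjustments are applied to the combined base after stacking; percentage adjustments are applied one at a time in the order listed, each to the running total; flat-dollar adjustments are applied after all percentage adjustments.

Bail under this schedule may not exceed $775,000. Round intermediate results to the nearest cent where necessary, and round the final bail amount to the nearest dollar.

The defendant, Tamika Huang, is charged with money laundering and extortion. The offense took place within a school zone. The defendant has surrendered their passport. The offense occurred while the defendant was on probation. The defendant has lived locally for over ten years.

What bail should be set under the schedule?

$47,710

Base amounts from the schedule: money laundering $31,000; extortion $73,500.
Stacking rule: highest base plus 50% of each additional charge. Highest is extortion at $73,500. Additional: $31,000 × 50% = $15,500. Combined base = $73,500 + $15,500 = $89,000.
Continuous local residence of ten or more years (−35%): $89,000 × 0.65 = $57,850.
Defendant has surrendered passport (−40%): $57,850 × 0.6 = $34,710.
Offense committed while on probation or parole (+$12,500 flat): $34,710 + $12,500 = $47,210.
Offense occurred in a school zone (+$500 flat): $47,210 + $500 = $47,710.
$47,710 is within the $775,000 maximum.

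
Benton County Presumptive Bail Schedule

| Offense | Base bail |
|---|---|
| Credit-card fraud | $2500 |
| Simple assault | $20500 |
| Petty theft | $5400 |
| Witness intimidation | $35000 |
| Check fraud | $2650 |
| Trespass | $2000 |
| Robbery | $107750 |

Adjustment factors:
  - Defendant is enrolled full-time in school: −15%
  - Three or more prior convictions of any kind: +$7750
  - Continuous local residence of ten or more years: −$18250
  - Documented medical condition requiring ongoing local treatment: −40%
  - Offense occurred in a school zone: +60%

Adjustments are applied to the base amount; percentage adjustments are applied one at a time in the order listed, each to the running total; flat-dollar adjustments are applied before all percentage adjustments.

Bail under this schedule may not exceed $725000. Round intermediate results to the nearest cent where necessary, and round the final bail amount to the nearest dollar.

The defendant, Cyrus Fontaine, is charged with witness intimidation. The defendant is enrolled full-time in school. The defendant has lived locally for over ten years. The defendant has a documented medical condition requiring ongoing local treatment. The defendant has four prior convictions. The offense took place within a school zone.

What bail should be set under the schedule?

$19992

Base amounts from the schedule: witness intimidation $35000.
Single charge. Combined base = $35000.
Three or more prior convictions of any kind (+$7750 flat): $35000 + $7750 = $42750.
Continuous local residence of ten or more years (−$18250 flat): $42750 − $18250 = $24500.
Defendant is enrolled full-time in school (−15%): $24500 × 0.85 = $20825.
Documented medical condition requiring ongoing local treatment (−40%): $20825 × 0.6 = $12495.
Offense occurred in a school zone (+60%): $12495 × 1.6 = $19992.
$19992 is within the $725000 maximum.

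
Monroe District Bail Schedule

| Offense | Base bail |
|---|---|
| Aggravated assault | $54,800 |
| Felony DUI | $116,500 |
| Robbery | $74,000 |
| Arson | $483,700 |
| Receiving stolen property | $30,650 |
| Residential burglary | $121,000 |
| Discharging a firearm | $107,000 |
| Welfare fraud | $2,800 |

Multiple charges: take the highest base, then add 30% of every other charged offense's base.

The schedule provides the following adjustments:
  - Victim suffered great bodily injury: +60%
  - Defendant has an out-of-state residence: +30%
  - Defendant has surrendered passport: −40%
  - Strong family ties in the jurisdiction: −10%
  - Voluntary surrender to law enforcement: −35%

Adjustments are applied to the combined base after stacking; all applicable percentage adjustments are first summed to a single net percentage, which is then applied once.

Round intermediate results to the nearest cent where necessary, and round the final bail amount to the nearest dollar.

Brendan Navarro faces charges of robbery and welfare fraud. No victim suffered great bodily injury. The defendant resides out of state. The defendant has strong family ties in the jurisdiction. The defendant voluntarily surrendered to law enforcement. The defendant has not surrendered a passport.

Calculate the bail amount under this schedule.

$63,614

Base amounts from the schedule: robbery $74,000; welfare fraud $2,800.
Stacking rule: highest base plus 30% of each additional charge. Highest is robbery at $74,000. Additional: $2,800 × 30% = $840. Combined base = $74,000 + $840 = $74,840.
Net percentage adjustment: +30% −10% −35% = −15%. $74,840 × 0.85 = $63,614.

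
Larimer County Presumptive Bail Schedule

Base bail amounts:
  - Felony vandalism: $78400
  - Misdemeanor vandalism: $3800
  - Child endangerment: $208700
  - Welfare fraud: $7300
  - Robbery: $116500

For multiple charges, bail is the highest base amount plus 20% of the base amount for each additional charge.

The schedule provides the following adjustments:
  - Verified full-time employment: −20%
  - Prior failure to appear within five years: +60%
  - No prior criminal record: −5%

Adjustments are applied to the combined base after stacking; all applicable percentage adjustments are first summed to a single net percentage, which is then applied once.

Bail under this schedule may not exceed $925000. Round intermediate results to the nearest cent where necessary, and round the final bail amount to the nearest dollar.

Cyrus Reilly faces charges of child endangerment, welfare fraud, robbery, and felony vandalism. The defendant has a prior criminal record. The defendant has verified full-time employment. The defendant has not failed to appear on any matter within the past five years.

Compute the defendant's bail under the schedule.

$199312

Base amounts from the schedule: child endangerment $208700; welfare fraud $7300; robbery $116500; felony vandalism $78400.
Stacking rule: highest base plus 20% of each additional charge. Highest is child endangerment at $208700. Additional: $7300 × 20% = $1460; $116500 × 20% = $23300; $78400 × 20% = $15680. Combined base = $208700 + $40440 = $249140.
Verified full-time employment (−20%): $249140 × 0.8 = $199312.
$199312 is within the $925000 maximum.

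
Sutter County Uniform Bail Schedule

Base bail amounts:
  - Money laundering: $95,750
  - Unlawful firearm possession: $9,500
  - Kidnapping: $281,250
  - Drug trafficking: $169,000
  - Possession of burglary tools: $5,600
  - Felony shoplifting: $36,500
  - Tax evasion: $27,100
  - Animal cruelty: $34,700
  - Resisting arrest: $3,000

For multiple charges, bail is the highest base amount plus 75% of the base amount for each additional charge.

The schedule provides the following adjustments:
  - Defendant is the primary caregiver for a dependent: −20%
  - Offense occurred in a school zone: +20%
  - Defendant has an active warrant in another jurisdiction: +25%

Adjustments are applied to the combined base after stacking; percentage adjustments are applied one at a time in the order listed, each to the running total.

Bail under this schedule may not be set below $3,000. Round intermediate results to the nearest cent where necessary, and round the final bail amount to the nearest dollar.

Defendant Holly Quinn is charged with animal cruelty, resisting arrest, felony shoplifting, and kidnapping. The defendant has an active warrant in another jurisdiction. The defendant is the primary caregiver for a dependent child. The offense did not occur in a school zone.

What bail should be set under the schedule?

Base amounts from the schedule: animal cruelty $34,700; resisting arrest $3,000; felony shoplifting $36,500; kidnapping $281,250.
Stacking rule: highest base plus 75% of each additional charge. Highest is kidnapping at $281,250. Additional: $34,700 × 75% = $26,025; $3,000 × 75% = $2,250; $36,500 × 75% = $27,375. Combined base = $281,250 + $55,650 = $336,900.
Defendant is the primary caregiver for a dependent (−20%): $336,900 × 0.8 = $269,520.
Defendant has an active warrant in another jurisdiction (+25%): $269,520 × 1.25 = $336,900.
$336,900 is at or above the $3,000 minimum.

$336,900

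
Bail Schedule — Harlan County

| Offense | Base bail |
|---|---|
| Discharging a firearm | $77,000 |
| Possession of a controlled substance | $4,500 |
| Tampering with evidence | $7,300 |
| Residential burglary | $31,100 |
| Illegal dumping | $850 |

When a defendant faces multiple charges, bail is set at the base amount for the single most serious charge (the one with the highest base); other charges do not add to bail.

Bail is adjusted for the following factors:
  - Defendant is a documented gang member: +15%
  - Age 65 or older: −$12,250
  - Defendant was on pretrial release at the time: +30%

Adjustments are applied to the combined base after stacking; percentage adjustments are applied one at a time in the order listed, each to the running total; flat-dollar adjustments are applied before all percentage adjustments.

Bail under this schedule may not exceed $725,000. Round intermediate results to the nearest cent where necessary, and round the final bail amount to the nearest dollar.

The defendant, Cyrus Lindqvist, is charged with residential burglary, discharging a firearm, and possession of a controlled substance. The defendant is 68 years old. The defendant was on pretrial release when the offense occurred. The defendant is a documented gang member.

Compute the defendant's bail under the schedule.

$96,801

Base amounts from the schedule: residential burglary $31,100; discharging a firearm $77,000; possession of a controlled substance $4,500.
Stacking rule: use the highest base only. Highest is discharging a firearm at $77,000. Combined base = $77,000.
Age 65 or older (−$12,250 flat): $77,000 − $12,250 = $64,750.
Defendant is a documented gang member (+15%): $64,750 × 1.15 = $74,462.50.
Defendant was on pretrial release at the time (+30%): $74,462.50 × 1.3 = $96,801.25.
$96,801.25 is within the $725,000 maximum.
Rounded to the nearest dollar: $96,801.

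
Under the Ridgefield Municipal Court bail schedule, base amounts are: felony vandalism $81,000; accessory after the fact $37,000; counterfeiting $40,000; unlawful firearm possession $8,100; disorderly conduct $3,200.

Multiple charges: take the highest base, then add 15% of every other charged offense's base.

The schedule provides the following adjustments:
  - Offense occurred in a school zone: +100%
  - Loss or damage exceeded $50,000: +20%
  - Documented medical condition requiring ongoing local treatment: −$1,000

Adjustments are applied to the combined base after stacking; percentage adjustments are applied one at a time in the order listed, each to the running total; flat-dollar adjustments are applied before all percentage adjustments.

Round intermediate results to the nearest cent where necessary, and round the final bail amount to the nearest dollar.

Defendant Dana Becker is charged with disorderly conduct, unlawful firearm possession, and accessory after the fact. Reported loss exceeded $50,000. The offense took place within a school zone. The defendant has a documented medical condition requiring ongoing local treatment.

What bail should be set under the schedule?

Base amounts from the schedule: disorderly conduct $3,200; unlawful firearm possession $8,100; accessory after the fact $37,000.
Stacking rule: highest base plus 15% of each additional charge. Highest is accessory after the fact at $37,000. Additional: $3,200 × 15% = $480; $8,100 × 15% = $1,215. Combined base = $37,000 + $1,695 = $38,695.
Documented medical condition requiring ongoing local treatment (−$1,000 flat): $38,695 − $1,000 = $37,695.
Offense occurred in a school zone (+100%): $37,695 × 2 = $75,390.
Loss or damage exceeded $50,000 (+20%): $75,390 × 1.2 = $90,468.

$90,468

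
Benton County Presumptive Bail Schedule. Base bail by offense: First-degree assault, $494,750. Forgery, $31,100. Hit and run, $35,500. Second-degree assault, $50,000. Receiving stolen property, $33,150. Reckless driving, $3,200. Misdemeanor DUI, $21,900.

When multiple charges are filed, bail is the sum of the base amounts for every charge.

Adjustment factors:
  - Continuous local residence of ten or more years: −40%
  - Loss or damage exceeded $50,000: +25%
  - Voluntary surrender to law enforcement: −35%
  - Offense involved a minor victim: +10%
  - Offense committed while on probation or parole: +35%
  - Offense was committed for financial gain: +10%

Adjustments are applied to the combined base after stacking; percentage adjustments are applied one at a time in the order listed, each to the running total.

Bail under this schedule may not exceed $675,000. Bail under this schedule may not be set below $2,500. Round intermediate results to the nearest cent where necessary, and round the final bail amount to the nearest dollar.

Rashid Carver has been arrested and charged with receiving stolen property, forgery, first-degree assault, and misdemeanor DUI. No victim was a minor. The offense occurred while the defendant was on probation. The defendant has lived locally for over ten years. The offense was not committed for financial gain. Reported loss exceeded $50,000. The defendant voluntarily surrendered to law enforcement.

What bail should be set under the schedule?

$382,305

Base amounts from the schedule: receiving stolen property $33,150; forgery $31,100; first-degree assault $494,750; misdemeanor DUI $21,900.
Stacking rule: sum of all bases. $33,150 + $31,100 + $494,750 + $21,900 = $580,900.
Continuous local residence of ten or more years (−40%): $580,900 × 0.6 = $348,540.
Loss or damage exceeded $50,000 (+25%): $348,540 × 1.25 = $435,675.
Voluntary surrender to law enforcement (−35%): $435,675 × 0.65 = $283,188.75.
Offense committed while on probation or parole (+35%): $283,188.75 × 1.35 = $382,304.81.
$382,304.81 is within the $675,000 maximum.
$382,304.81 is at or above the $2,500 minimum.
Rounded to the nearest dollar: $382,305.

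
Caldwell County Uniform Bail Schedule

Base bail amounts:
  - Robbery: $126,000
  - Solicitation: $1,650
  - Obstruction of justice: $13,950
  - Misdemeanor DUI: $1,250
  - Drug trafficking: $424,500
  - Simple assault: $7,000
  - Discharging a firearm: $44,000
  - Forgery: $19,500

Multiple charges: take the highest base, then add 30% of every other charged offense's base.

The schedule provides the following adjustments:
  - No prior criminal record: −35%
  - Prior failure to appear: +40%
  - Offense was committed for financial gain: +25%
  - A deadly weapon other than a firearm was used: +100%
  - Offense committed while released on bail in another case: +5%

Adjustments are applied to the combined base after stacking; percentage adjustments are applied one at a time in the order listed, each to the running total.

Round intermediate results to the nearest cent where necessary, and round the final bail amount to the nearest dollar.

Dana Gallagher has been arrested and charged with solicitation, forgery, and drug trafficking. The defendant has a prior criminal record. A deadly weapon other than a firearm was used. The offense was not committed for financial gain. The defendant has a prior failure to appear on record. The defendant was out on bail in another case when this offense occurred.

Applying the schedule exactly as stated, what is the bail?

Base amounts from the schedule: solicitation $1,650; forgery $19,500; drug trafficking $424,500.
Stacking rule: highest base plus 30% of each additional charge. Highest is drug trafficking at $424,500. Additional: $1,650 × 30% = $495; $19,500 × 30% = $5,850. Combined base = $424,500 + $6,345 = $430,845.
Prior failure to appear (+40%): $430,845 × 1.4 = $603,183.
A deadly weapon other than a firearm was used (+100%): $603,183 × 2 = $1,206,366.
Offense committed while released on bail in another case (+5%): $1,206,366 × 1.05 = $1,266,684.30.
Rounded to the nearest dollar: $1,266,684.

$1,266,684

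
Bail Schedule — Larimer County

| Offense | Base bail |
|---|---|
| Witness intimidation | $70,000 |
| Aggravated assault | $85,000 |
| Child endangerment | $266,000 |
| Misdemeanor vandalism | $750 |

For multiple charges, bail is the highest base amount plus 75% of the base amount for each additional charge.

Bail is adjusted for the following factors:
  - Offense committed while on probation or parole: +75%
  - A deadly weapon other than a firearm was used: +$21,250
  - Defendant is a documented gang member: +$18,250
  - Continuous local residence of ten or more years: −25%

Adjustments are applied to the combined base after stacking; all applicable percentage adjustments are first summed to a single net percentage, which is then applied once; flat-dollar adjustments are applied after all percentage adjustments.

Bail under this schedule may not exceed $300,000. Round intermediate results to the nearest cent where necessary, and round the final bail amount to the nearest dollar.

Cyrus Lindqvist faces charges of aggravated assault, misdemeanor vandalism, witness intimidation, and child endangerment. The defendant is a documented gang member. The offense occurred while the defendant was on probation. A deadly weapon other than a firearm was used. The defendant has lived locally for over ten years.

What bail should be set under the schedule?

$300,000

Base amounts from the schedule: aggravated assault $85,000; misdemeanor vandalism $750; witness intimidation $70,000; child endangerment $266,000.
Stacking rule: highest base plus 75% of each additional charge. Highest is child endangerment at $266,000. Additional: $85,000 × 75% = $63,750; $750 × 75% = $562.50; $70,000 × 75% = $52,500. Combined base = $266,000 + $116,812.50 = $382,812.50.
Net percentage adjustment: +75% −25% = +50%. $382,812.50 × 1.5 = $574,218.75.
A deadly weapon other than a firearm was used (+$21,250 flat): $574,218.75 + $21,250 = $595,468.75.
Defendant is a documented gang member (+$18,250 flat): $595,468.75 + $18,250 = $613,718.75.
Result $613,718.75 exceeds the maximum of $300,000; bail is capped at $300,000.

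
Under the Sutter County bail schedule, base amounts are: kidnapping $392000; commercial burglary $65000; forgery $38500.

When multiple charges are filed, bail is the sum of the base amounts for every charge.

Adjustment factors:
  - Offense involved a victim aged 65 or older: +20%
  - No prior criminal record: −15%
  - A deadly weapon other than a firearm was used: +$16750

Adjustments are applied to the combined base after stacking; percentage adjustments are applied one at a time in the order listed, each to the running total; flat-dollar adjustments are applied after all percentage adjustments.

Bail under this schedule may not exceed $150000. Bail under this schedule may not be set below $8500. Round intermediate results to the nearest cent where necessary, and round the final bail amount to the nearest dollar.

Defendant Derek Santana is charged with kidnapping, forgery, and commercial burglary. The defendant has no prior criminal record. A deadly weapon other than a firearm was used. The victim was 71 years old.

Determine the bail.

$150000

Base amounts from the schedule: kidnapping $392000; forgery $38500; commercial burglary $65000.
Stacking rule: sum of all bases. $392000 + $38500 + $65000 = $495500.
Offense involved a victim aged 65 or older (+20%): $495500 × 1.2 = $594600.
No prior criminal record (−15%): $594600 × 0.85 = $505410.
A deadly weapon other than a firearm was used (+$16750 flat): $505410 + $16750 = $522160.
Result $522160 exceeds the maximum of $150000; bail is capped at $150000.
$150000 is at or above the $8500 minimum.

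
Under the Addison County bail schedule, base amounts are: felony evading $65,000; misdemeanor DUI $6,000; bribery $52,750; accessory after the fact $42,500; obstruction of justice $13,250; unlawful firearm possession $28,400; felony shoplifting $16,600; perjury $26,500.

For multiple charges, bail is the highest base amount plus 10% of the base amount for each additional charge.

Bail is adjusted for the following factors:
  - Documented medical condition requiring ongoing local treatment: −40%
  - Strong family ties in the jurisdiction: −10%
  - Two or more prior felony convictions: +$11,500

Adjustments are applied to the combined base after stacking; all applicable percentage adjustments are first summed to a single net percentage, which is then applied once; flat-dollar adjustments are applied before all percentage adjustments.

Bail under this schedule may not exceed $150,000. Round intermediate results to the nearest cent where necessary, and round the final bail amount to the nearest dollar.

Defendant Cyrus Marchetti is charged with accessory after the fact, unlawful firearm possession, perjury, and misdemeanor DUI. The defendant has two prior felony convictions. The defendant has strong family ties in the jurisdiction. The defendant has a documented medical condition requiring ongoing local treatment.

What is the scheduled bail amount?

$30,045

Base amounts from the schedule: accessory after the fact $42,500; unlawful firearm possession $28,400; perjury $26,500; misdemeanor DUI $6,000.
Stacking rule: highest base plus 10% of each additional charge. Highest is accessory after the fact at $42,500. Additional: $28,400 × 10% = $2,840; $26,500 × 10% = $2,650; $6,000 × 10% = $600. Combined base = $42,500 + $6,090 = $48,590.
Two or more prior felony convictions (+$11,500 flat): $48,590 + $11,500 = $60,090.
Net percentage adjustment: −40% −10% = −50%. $60,090 × 0.5 = $30,045.
$30,045 is within the $150,000 maximum.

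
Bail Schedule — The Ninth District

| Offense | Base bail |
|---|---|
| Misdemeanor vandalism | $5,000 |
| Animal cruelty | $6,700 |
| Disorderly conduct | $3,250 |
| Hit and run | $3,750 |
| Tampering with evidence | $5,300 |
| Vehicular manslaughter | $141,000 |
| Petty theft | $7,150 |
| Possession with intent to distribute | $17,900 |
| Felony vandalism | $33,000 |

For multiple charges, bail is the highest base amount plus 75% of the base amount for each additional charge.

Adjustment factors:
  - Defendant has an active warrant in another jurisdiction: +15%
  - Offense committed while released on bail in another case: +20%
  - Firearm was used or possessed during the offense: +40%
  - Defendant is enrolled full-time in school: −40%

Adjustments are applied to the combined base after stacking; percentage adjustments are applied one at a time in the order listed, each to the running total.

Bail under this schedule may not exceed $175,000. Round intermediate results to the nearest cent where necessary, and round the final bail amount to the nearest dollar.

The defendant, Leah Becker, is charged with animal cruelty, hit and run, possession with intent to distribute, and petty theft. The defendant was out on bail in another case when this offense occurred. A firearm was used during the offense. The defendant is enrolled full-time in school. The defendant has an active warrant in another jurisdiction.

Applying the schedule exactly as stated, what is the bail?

Base amounts from the schedule: animal cruelty $6,700; hit and run $3,750; possession with intent to distribute $17,900; petty theft $7,150.
Stacking rule: highest base plus 75% of each additional charge. Highest is possession with intent to distribute at $17,900. Additional: $6,700 × 75% = $5,025; $3,750 × 75% = $2,812.50; $7,150 × 75% = $5,362.50. Combined base = $17,900 + $13,200 = $31,100.
Defendant has an active warrant in another jurisdiction (+15%): $31,100 × 1.15 = $35,765.
Offense committed while released on bail in another case (+20%): $35,765 × 1.2 = $42,918.
Firearm was used or possessed during the offense (+40%): $42,918 × 1.4 = $60,085.20.
Defendant is enrolled full-time in school (−40%): $60,085.20 × 0.6 = $36,051.12.
$36,051.12 is within the $175,000 maximum.
Rounded to the nearest dollar: $36,051.

$36,051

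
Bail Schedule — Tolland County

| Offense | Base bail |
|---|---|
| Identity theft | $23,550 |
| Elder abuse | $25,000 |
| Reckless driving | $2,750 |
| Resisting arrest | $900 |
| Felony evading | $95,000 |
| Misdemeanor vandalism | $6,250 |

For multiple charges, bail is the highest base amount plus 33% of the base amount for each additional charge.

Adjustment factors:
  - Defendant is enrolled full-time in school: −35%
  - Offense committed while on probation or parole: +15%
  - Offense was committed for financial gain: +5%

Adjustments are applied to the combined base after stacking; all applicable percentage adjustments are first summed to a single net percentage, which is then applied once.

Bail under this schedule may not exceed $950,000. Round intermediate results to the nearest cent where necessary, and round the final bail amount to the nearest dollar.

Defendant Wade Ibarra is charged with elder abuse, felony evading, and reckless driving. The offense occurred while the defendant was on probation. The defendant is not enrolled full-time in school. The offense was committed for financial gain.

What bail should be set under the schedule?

Base amounts from the schedule: elder abuse $25,000; felony evading $95,000; reckless driving $2,750.
Stacking rule: highest base plus 33% of each additional charge. Highest is felony evading at $95,000. Additional: $25,000 × 33% = $8,250; $2,750 × 33% = $907.50. Combined base = $95,000 + $9,157.50 = $104,157.50.
Net percentage adjustment: +15% +5% = +20%. $104,157.50 × 1.2 = $124,989.
$124,989 is within the $950,000 maximum.

$124,989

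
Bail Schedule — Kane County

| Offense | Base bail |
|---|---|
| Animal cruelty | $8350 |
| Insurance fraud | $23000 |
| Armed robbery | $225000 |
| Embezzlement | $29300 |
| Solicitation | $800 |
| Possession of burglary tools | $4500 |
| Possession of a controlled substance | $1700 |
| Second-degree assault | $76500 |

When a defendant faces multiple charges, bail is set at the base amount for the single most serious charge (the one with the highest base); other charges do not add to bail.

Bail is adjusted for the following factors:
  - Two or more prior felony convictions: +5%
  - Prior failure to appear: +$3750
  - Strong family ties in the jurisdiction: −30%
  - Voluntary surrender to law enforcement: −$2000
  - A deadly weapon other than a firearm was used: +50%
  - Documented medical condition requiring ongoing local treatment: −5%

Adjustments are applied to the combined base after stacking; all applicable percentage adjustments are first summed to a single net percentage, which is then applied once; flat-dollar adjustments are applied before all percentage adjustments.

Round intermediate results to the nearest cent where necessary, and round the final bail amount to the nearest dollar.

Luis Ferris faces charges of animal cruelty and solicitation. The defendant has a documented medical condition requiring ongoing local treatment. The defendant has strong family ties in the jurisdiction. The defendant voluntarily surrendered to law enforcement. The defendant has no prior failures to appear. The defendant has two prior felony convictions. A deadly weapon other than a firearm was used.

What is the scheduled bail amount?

$7620

Base amounts from the schedule: animal cruelty $8350; solicitation $800.
Stacking rule: use the highest base only. Highest is animal cruelty at $8350. Combined base = $8350.
Voluntary surrender to law enforcement (−$2000 flat): $8350 − $2000 = $6350.
Net percentage adjustment: +5% −30% +50% −5% = +20%. $6350 × 1.2 = $7620.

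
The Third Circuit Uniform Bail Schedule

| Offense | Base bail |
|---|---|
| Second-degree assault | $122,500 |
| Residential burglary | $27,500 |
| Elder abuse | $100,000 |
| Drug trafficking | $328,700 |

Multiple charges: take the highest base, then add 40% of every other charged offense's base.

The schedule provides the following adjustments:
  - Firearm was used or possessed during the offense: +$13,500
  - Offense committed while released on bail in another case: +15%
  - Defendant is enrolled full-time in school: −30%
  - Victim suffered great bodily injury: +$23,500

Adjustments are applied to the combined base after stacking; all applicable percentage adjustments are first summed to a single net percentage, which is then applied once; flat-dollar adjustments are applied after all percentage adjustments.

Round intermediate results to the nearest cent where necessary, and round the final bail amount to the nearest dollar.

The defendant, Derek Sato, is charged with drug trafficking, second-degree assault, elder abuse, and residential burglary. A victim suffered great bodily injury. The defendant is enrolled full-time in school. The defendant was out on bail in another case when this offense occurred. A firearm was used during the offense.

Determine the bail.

$401,395

Base amounts from the schedule: drug trafficking $328,700; second-degree assault $122,500; elder abuse $100,000; residential burglary $27,500.
Stacking rule: highest base plus 40% of each additional charge. Highest is drug trafficking at $328,700. Additional: $122,500 × 40% = $49,000; $100,000 × 40% = $40,000; $27,500 × 40% = $11,000. Combined base = $328,700 + $100,000 = $428,700.
Net percentage adjustment: +15% −30% = −15%. $428,700 × 0.85 = $364,395.
Firearm was used or possessed during the offense (+$13,500 flat): $364,395 + $13,500 = $377,895.
Victim suffered great bodily injury (+$23,500 flat): $377,895 + $23,500 = $401,395.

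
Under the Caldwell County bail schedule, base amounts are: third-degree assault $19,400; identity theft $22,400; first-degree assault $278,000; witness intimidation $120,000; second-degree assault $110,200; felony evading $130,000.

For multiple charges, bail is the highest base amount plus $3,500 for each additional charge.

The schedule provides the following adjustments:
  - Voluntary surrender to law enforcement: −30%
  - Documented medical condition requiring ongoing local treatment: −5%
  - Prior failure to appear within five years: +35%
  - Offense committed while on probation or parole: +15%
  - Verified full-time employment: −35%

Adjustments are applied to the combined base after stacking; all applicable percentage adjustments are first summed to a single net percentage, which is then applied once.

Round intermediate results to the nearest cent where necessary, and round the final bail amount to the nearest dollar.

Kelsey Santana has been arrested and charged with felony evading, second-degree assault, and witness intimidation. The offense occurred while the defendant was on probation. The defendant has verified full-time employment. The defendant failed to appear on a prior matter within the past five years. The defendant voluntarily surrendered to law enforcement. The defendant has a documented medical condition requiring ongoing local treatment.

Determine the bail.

$109,600

Base amounts from the schedule: felony evading $130,000; second-degree assault $110,200; witness intimidation $120,000.
Stacking rule: highest base plus $3,500 per additional charge. Highest is felony evading at $130,000; 2 additional charges → +$7,000. Combined base = $137,000.
Net percentage adjustment: −30% −5% +35% +15% −35% = −20%. $137,000 × 0.8 = $109,600.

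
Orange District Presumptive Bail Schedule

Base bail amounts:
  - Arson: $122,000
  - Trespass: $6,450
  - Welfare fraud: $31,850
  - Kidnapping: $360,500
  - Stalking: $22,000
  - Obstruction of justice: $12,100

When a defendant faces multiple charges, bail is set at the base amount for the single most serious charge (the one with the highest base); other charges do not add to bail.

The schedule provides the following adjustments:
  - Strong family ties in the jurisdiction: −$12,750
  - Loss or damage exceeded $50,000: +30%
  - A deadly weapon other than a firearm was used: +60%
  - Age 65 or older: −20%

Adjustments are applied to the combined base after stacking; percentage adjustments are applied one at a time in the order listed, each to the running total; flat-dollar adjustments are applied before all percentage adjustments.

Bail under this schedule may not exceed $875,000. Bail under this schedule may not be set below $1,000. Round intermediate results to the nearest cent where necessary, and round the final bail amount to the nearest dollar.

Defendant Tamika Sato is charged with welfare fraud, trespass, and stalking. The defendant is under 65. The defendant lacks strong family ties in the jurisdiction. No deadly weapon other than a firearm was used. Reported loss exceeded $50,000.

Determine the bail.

$41,405

Base amounts from the schedule: welfare fraud $31,850; trespass $6,450; stalking $22,000.
Stacking rule: use the highest base only. Highest is welfare fraud at $31,850. Combined base = $31,850.
Loss or damage exceeded $50,000 (+30%): $31,850 × 1.3 = $41,405.
$41,405 is within the $875,000 maximum.
$41,405 is at or above the $1,000 minimum.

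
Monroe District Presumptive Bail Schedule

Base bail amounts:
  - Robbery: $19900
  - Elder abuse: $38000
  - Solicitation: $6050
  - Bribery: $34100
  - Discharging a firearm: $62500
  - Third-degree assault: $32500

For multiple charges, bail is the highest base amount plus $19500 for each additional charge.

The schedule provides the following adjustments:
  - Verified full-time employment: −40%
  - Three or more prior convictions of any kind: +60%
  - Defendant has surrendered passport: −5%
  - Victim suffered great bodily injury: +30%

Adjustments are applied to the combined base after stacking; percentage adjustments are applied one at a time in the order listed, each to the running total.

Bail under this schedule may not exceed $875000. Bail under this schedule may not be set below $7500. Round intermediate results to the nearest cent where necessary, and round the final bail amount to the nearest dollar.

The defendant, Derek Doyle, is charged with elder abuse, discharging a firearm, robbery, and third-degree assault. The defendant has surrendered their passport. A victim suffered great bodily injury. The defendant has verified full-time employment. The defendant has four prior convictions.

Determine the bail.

$143458

Base amounts from the schedule: elder abuse $38000; discharging a firearm $62500; robbery $19900; third-degree assault $32500.
Stacking rule: highest base plus $19500 per additional charge. Highest is discharging a firearm at $62500; 3 additional charges → +$58500. Combined base = $121000.
Verified full-time employment (−40%): $121000 × 0.6 = $72600.
Three or more prior convictions of any kind (+60%): $72600 × 1.6 = $116160.
Defendant has surrendered passport (−5%): $116160 × 0.95 = $110352.
Victim suffered great bodily injury (+30%): $110352 × 1.3 = $143457.60.
$143457.60 is within the $875000 maximum.
$143457.60 is at or above the $7500 minimum.
Rounded to the nearest dollar: $143458.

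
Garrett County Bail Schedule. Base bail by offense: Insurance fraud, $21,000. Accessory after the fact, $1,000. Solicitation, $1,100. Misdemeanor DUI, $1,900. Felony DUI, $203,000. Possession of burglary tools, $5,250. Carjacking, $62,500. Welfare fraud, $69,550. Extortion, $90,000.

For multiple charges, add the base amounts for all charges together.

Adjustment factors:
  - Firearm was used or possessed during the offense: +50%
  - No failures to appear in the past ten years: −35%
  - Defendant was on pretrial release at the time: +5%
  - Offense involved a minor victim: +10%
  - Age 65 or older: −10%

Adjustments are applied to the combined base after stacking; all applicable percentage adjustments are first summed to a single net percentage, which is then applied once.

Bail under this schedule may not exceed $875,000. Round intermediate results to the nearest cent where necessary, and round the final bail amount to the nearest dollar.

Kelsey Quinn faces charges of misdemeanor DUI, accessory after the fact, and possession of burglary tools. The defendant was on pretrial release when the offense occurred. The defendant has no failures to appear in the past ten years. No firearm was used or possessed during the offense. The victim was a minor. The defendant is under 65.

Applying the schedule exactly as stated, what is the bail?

Base amounts from the schedule: misdemeanor DUI $1,900; accessory after the fact $1,000; possession of burglary tools $5,250.
Stacking rule: sum of all bases. $1,900 + $1,000 + $5,250 = $8,150.
Net percentage adjustment: −35% +5% +10% = −20%. $8,150 × 0.8 = $6,520.
$6,520 is within the $875,000 maximum.

$6,520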